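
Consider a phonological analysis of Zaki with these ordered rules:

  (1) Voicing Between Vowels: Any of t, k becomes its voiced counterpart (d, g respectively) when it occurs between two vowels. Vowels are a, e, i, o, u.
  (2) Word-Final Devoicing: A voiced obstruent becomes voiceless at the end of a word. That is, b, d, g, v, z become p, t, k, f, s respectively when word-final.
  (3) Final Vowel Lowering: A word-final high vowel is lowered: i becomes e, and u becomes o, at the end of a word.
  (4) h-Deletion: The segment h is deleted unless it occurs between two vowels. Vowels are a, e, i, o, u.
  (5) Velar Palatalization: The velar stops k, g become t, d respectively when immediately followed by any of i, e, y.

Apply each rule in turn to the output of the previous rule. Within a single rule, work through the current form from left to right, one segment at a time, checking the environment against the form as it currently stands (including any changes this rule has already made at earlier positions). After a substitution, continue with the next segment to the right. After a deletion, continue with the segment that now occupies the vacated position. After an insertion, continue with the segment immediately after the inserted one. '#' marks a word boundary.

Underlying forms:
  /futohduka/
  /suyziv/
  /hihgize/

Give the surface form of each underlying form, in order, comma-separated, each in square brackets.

[fudoduga], [suyzif], [idize]

/futohduka/:
  (1) Voicing Between Vowels: [futohduka] → [fudohduga]
  (2) Word-Final Devoicing: no change — [fudohduga]
  (3) Final Vowel Lowering: no change — [fudohduga]
  (4) h-Deletion: [fudohduga] → [fudoduga]
  (5) Velar Palatalization: no change — [fudoduga]
/suyziv/:
  (1) Voicing Between Vowels: no change — [suyziv]
  (2) Word-Final Devoicing: [suyziv] → [suyzif]
  (3) Final Vowel Lowering: no change — [suyzif]
  (4) h-Deletion: no change — [suyzif]
  (5) Velar Palatalization: no change — [suyzif]
/hihgize/:
  (1) Voicing Between Vowels: no change — [hihgize]
  (2) Word-Final Devoicing: no change — [hihgize]
  (3) Final Vowel Lowering: no change — [hihgize]
  (4) h-Deletion: [hihgize] → [igize]
  (5) Velar Palatalization: [igize] → [idize]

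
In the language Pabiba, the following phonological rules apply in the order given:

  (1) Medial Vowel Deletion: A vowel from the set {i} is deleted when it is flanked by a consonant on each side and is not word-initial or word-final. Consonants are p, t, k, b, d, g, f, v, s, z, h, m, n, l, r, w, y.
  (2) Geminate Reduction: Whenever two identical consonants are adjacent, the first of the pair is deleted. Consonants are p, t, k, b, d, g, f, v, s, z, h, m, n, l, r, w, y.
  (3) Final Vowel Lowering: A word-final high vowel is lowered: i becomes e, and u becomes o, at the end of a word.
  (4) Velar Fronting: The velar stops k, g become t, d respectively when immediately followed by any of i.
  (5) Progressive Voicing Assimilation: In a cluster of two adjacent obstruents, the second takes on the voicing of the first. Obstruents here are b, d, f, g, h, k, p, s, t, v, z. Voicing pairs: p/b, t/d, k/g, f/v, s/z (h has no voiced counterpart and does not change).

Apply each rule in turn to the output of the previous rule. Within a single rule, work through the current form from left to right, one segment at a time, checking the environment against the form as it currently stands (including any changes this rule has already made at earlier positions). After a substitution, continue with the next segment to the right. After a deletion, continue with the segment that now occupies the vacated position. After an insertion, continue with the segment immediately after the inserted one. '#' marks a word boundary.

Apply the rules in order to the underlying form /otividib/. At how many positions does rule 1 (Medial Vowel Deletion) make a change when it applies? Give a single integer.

(1) Medial Vowel Deletion: [otividib] → [otvdb]
(2) Geminate Reduction: no change — [otvdb]
(3) Final Vowel Lowering: no change — [otvdb]
(4) Velar Fronting: no change — [otvdb]
(5) Progressive Voicing Assimilation: [otvdb] → [otftp]
Rule 1 changed 3 position(s).

3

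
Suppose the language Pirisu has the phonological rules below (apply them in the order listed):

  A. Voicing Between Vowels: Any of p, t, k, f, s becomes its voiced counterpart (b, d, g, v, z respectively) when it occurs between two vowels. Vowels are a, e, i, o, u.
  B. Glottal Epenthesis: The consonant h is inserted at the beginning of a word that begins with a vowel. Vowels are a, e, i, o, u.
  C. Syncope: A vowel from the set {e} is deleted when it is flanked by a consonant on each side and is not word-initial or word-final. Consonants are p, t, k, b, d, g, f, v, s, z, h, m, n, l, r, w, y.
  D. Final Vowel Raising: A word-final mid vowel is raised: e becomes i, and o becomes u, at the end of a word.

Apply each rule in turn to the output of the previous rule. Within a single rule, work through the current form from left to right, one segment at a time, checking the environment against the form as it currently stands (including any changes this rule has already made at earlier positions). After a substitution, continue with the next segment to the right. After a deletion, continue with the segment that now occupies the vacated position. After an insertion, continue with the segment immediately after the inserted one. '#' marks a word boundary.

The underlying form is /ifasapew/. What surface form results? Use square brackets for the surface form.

[hivazabw]

A Voicing Between Vowels: [ifasapew] → [ivazabew]
B Glottal Epenthesis: [ivazabew] → [hivazabew]
C Syncope: [hivazabew] → [hivazabw]
D Final Vowel Raising: no change — [hivazabw]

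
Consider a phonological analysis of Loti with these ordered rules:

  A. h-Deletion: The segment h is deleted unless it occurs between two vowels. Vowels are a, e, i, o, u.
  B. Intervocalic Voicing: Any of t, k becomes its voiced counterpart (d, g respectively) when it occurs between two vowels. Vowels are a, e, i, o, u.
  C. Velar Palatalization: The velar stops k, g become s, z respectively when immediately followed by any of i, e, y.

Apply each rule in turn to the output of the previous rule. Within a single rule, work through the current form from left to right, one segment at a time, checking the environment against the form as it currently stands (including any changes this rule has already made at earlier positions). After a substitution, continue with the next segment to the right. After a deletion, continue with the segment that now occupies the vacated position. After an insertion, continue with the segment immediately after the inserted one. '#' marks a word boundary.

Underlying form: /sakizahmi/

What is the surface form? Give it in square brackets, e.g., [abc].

[sazizami]

A h-Deletion: [sakizahmi] → [sakizami]
B Intervocalic Voicing: [sakizami] → [sagizami]
C Velar Palatalization: [sagizami] → [sazizami]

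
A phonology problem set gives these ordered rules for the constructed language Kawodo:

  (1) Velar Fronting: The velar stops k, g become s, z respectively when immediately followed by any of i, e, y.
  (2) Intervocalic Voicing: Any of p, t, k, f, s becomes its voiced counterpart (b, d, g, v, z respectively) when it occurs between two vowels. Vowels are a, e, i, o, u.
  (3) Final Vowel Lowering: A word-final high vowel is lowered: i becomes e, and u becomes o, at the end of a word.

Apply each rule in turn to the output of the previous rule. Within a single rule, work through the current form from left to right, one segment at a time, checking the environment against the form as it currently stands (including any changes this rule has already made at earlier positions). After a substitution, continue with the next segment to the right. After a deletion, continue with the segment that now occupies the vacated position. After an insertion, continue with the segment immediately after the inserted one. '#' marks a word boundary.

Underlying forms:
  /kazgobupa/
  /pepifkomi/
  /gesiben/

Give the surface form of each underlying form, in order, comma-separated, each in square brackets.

/kazgobupa/:
  (1) Velar Fronting: no change — [kazgobupa]
  (2) Intervocalic Voicing: [kazgobupa] → [kazgobuba]
  (3) Final Vowel Lowering: no change — [kazgobuba]
/pepifkomi/:
  (1) Velar Fronting: no change — [pepifkomi]
  (2) Intervocalic Voicing: [pepifkomi] → [pebifkomi]
  (3) Final Vowel Lowering: [pebifkomi] → [pebifkome]
/gesiben/:
  (1) Velar Fronting: [gesiben] → [zesiben]
  (2) Intervocalic Voicing: [zesiben] → [zeziben]
  (3) Final Vowel Lowering: no change — [zeziben]

[kazgobuba], [pebifkome], [zeziben]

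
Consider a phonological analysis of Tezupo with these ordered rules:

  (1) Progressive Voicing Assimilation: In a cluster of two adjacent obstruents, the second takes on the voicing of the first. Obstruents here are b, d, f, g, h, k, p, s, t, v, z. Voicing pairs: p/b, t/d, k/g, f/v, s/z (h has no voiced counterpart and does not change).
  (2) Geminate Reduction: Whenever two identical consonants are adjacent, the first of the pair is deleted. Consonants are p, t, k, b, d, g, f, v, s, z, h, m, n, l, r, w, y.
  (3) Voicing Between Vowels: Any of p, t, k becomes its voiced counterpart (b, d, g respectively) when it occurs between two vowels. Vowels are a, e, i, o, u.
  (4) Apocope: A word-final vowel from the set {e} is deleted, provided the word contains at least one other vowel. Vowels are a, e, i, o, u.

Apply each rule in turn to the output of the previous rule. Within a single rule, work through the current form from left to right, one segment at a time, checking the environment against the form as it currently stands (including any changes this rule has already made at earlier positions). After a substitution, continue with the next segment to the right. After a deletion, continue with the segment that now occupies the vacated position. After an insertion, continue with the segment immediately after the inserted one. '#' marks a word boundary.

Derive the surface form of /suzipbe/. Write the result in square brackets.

[suzib]

(1) Progressive Voicing Assimilation: [suzipbe] → [suzippe]
(2) Geminate Reduction: [suzippe] → [suzipe]
(3) Voicing Between Vowels: [suzipe] → [suzibe]
(4) Apocope: [suzibe] → [suzib]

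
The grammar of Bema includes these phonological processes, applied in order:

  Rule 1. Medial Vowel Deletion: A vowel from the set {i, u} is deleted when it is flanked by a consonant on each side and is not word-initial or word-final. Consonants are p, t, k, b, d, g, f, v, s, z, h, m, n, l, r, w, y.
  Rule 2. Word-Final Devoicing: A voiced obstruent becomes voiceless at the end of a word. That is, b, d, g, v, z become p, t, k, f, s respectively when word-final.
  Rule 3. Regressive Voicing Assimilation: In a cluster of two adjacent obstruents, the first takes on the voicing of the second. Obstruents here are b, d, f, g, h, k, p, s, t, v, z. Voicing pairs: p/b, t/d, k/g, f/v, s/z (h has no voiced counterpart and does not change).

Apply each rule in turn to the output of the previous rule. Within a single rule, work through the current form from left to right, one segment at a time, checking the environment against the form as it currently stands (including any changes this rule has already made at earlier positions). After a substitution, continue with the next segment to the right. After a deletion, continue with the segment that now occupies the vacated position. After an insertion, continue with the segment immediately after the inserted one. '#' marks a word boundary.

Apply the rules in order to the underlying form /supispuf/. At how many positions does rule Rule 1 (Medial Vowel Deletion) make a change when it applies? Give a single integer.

Rule 1 Medial Vowel Deletion: [supispuf] → [spspf]
Rule 2 Word-Final Devoicing: no change — [spspf]
Rule 3 Regressive Voicing Assimilation: no change — [spspf]
Rule Rule 1 changed 3 position(s).

3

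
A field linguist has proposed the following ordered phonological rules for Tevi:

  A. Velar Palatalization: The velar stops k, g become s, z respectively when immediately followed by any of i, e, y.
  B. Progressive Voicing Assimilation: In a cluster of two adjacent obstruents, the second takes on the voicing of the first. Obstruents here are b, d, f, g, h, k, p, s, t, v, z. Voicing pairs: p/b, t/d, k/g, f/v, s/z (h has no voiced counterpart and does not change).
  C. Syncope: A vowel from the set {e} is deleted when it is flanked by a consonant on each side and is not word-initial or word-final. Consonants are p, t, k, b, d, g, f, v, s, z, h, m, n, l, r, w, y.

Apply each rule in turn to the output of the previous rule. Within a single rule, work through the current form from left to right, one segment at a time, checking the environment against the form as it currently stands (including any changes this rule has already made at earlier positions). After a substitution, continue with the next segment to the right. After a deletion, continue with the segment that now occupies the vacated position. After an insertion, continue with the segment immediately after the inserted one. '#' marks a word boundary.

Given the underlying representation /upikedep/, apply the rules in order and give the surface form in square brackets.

A Velar Palatalization: [upikedep] → [upisedep]
B Progressive Voicing Assimilation: no change — [upisedep]
C Syncope: [upisedep] → [upisdp]

[upisdp]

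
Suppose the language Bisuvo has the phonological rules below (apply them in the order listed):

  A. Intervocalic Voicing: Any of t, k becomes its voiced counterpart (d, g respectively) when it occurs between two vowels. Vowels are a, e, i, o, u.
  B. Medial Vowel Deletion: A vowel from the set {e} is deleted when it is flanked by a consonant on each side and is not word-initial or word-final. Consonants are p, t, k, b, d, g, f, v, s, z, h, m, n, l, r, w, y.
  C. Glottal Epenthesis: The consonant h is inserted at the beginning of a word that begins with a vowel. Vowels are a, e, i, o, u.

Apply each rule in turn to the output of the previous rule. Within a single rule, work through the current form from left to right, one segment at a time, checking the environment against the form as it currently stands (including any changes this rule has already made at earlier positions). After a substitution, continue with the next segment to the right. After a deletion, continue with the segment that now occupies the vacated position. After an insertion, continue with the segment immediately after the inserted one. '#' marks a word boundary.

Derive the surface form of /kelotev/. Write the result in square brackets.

A Intervocalic Voicing: [kelotev] → [kelodev]
B Medial Vowel Deletion: [kelodev] → [klodv]
C Glottal Epenthesis: no change — [klodv]

[klodv]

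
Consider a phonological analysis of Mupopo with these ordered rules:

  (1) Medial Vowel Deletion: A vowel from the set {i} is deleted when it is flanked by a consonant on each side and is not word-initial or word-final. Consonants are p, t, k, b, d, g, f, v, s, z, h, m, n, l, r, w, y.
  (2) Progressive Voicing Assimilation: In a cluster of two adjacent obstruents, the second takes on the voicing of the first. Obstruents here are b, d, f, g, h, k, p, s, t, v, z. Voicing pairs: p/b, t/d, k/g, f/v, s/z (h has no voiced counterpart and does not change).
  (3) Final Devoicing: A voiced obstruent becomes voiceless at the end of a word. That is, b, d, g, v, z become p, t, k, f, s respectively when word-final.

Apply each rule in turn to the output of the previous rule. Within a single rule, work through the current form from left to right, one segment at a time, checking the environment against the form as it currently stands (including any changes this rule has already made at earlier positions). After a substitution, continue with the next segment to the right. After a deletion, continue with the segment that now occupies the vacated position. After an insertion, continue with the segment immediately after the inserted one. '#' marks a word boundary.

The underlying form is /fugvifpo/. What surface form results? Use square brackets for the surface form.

(1) Medial Vowel Deletion: [fugvifpo] → [fugvfpo]
(2) Progressive Voicing Assimilation: [fugvfpo] → [fugvvbo]
(3) Final Devoicing: no change — [fugvvbo]

[fugvvbo]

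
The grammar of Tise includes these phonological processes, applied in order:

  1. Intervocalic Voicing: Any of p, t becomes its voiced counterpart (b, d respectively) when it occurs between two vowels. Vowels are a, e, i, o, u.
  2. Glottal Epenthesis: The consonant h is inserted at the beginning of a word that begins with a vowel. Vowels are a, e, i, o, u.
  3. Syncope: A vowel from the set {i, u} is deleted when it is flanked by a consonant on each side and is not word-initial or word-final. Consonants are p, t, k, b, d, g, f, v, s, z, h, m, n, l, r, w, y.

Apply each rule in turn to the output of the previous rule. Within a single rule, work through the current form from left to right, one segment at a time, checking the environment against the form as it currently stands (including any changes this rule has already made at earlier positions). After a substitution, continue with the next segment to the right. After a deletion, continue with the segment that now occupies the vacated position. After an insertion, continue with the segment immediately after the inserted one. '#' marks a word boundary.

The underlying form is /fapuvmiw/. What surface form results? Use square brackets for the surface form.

1 Intervocalic Voicing: [fapuvmiw] → [fabuvmiw]
2 Glottal Epenthesis: no change — [fabuvmiw]
3 Syncope: [fabuvmiw] → [fabvmw]

[fabvmw]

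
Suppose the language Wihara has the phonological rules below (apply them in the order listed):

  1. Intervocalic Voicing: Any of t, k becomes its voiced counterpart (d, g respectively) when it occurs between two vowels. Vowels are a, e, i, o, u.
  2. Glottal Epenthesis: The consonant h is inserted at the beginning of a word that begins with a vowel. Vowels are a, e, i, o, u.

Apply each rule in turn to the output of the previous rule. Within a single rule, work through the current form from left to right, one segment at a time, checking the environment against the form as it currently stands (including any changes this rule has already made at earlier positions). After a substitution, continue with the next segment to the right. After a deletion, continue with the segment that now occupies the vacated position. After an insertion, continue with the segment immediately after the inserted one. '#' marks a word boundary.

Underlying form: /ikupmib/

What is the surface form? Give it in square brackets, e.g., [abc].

1 Intervocalic Voicing: [ikupmib] → [igupmib]
2 Glottal Epenthesis: [igupmib] → [higupmib]

[higupmib]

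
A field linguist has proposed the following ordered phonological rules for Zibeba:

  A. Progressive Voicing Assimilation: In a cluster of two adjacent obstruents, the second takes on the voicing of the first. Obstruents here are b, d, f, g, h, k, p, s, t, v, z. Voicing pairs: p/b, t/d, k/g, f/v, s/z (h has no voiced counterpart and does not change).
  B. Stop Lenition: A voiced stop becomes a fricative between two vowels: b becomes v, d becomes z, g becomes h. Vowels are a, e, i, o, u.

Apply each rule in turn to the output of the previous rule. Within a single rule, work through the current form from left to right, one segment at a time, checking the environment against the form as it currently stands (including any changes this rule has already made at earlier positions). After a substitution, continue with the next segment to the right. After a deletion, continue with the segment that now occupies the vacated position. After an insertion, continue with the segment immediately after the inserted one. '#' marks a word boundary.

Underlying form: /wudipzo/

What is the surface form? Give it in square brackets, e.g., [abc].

A Progressive Voicing Assimilation: [wudipzo] → [wudipso]
B Stop Lenition: [wudipso] → [wuzipso]

[wuzipso]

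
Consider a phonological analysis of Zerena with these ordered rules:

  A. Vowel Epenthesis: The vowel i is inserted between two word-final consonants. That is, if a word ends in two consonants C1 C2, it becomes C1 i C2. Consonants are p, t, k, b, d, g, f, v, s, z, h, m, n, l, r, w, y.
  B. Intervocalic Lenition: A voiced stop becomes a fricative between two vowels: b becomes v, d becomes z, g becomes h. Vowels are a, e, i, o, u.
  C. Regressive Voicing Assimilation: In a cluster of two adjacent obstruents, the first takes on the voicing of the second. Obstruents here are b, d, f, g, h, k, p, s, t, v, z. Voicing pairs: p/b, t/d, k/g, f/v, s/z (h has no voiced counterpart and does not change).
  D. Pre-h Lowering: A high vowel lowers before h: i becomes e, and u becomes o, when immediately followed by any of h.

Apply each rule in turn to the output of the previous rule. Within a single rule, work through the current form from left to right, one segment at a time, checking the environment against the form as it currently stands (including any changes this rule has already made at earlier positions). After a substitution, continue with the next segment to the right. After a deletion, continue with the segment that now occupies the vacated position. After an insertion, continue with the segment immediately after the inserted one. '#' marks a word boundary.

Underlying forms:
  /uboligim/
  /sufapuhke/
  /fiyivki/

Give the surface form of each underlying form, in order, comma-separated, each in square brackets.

/uboligim/:
  A Vowel Epenthesis: no change — [uboligim]
  B Intervocalic Lenition: [uboligim] → [uvolihim]
  C Regressive Voicing Assimilation: no change — [uvolihim]
  D Pre-h Lowering: [uvolihim] → [uvolehim]
/sufapuhke/:
  A Vowel Epenthesis: no change — [sufapuhke]
  B Intervocalic Lenition: no change — [sufapuhke]
  C Regressive Voicing Assimilation: no change — [sufapuhke]
  D Pre-h Lowering: [sufapuhke] → [sufapohke]
/fiyivki/:
  A Vowel Epenthesis: no change — [fiyivki]
  B Intervocalic Lenition: no change — [fiyivki]
  C Regressive Voicing Assimilation: [fiyivki] → [fiyifki]
  D Pre-h Lowering: no change — [fiyifki]

[uvolehim], [sufapohke], [fiyifki]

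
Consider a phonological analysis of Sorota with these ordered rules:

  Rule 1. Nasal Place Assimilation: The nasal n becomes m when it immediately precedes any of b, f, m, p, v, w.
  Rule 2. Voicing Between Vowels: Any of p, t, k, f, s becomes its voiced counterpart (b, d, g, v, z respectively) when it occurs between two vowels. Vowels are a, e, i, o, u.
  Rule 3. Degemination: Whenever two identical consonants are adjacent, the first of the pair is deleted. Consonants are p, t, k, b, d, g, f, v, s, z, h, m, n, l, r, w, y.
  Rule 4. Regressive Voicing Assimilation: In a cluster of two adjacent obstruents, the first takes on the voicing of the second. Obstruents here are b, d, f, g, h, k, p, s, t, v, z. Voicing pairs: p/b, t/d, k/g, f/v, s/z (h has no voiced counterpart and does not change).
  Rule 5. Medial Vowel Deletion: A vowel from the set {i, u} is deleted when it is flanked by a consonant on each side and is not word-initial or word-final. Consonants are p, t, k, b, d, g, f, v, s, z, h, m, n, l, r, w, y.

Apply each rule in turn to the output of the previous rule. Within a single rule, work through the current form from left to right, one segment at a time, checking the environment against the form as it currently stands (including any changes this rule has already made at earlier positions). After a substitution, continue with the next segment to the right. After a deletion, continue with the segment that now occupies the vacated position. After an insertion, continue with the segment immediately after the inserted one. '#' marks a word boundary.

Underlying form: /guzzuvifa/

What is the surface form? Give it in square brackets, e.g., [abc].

[gzvva]

Rule 1 Nasal Place Assimilation: no change — [guzzuvifa]
Rule 2 Voicing Between Vowels: [guzzuvifa] → [guzzuviva]
Rule 3 Degemination: [guzzuviva] → [guzuviva]
Rule 4 Regressive Voicing Assimilation: no change — [guzuviva]
Rule 5 Medial Vowel Deletion: [guzuviva] → [gzvva]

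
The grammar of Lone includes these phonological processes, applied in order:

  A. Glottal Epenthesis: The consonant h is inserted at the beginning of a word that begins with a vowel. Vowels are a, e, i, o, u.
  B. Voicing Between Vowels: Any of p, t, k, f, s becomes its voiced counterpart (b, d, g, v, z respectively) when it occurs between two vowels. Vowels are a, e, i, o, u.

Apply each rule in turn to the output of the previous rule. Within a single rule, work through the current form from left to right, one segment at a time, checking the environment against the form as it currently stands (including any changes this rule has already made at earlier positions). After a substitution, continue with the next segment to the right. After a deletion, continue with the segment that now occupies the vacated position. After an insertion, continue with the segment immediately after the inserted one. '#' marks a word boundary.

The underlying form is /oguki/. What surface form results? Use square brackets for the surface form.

[hogugi]

A Glottal Epenthesis: [oguki] → [hoguki]
B Voicing Between Vowels: [hoguki] → [hogugi]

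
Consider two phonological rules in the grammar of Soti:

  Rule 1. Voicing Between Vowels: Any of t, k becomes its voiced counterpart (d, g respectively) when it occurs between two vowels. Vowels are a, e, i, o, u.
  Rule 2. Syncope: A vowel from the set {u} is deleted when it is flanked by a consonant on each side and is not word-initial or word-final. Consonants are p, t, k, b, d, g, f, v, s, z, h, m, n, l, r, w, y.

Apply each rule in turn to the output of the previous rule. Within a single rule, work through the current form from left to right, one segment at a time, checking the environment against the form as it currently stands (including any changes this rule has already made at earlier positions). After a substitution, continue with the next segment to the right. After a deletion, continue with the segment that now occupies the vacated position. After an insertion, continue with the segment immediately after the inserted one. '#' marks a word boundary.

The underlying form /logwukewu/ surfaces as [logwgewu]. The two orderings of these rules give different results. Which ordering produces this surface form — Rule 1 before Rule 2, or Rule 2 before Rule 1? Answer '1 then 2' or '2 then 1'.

Order 1 then 2:
  1 Voicing Between Vowels: [logwukewu] → [logwugewu]
  2 Syncope: [logwugewu] → [logwgewu]
  result: [logwgewu]
Order 2 then 1:
  2 Syncope: [logwukewu] → [logwkewu]
  1 Voicing Between Vowels: no change — [logwkewu]
  result: [logwkewu]

1 then 2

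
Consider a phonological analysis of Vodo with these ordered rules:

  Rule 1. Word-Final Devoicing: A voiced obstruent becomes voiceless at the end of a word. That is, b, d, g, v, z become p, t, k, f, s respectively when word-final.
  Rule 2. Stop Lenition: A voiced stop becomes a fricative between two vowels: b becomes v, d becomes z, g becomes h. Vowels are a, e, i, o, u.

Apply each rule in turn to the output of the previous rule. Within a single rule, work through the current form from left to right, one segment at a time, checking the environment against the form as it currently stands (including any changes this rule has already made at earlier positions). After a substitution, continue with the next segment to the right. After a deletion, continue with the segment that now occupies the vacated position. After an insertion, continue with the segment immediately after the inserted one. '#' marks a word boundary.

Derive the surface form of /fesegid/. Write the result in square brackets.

Rule 1 Word-Final Devoicing: [fesegid] → [fesegit]
Rule 2 Stop Lenition: [fesegit] → [fesehit]

[fesehit]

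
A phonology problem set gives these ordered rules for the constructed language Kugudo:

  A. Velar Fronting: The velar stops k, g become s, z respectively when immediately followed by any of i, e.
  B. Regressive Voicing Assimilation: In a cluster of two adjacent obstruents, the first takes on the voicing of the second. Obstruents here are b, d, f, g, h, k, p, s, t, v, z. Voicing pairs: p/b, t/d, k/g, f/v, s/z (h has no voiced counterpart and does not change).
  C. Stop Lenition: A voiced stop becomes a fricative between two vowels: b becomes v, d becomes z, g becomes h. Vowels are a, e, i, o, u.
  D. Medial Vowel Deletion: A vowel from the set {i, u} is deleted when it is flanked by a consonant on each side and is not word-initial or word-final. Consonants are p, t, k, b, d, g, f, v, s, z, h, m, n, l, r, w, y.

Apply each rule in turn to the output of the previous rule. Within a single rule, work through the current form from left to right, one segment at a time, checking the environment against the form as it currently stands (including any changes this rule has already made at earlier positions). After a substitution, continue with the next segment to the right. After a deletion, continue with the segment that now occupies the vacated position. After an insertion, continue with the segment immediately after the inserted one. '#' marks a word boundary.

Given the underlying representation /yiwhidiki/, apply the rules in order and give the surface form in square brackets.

A Velar Fronting: [yiwhidiki] → [yiwhidisi]
B Regressive Voicing Assimilation: no change — [yiwhidisi]
C Stop Lenition: [yiwhidisi] → [yiwhizisi]
D Medial Vowel Deletion: [yiwhizisi] → [ywhzsi]

[ywhzsi]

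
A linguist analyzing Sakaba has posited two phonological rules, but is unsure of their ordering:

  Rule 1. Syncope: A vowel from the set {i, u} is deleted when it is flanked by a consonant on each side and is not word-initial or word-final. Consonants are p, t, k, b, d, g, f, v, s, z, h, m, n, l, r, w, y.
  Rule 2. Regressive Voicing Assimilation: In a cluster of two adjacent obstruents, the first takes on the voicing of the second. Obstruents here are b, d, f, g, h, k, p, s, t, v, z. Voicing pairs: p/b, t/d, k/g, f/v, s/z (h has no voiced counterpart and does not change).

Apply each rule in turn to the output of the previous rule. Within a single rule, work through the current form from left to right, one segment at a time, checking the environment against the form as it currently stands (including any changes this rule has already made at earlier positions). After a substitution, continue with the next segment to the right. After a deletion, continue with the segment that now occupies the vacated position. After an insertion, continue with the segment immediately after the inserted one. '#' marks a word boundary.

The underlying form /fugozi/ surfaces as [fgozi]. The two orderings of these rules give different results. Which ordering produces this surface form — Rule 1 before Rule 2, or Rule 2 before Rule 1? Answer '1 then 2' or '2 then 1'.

2 then 1

Order 1 then 2:
  1 Syncope: [fugozi] → [fgozi]
  2 Regressive Voicing Assimilation: [fgozi] → [vgozi]
  result: [vgozi]
Order 2 then 1:
  2 Regressive Voicing Assimilation: no change — [fugozi]
  1 Syncope: [fugozi] → [fgozi]
  result: [fgozi]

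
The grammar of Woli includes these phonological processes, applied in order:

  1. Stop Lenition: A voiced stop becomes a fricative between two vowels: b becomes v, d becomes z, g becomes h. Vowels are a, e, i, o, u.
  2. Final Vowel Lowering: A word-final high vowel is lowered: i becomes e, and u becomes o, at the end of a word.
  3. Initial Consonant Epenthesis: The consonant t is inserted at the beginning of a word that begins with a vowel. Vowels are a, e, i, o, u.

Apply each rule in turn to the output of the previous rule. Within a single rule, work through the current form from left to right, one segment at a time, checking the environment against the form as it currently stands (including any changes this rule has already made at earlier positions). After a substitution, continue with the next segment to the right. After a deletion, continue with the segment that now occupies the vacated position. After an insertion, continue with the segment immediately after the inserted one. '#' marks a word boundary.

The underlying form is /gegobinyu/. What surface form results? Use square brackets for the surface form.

[gehovinyo]

1 Stop Lenition: [gegobinyu] → [gehovinyu]
2 Final Vowel Lowering: [gehovinyu] → [gehovinyo]
3 Initial Consonant Epenthesis: no change — [gehovinyo]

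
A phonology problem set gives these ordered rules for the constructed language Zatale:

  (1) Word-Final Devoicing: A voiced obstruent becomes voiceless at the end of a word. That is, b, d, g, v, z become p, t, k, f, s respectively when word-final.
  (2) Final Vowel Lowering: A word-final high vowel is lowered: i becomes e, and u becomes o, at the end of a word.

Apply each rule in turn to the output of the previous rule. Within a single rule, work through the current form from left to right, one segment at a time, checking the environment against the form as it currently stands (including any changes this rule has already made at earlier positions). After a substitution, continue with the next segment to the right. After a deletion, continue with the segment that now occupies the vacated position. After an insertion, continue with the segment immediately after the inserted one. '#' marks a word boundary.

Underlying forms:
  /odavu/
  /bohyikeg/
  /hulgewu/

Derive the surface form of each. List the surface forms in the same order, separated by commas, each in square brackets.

[odavo], [bohyikek], [hulgewo]

/odavu/:
  (1) Word-Final Devoicing: no change — [odavu]
  (2) Final Vowel Lowering: [odavu] → [odavo]
/bohyikeg/:
  (1) Word-Final Devoicing: [bohyikeg] → [bohyikek]
  (2) Final Vowel Lowering: no change — [bohyikek]
/hulgewu/:
  (1) Word-Final Devoicing: no change — [hulgewu]
  (2) Final Vowel Lowering: [hulgewu] → [hulgewo]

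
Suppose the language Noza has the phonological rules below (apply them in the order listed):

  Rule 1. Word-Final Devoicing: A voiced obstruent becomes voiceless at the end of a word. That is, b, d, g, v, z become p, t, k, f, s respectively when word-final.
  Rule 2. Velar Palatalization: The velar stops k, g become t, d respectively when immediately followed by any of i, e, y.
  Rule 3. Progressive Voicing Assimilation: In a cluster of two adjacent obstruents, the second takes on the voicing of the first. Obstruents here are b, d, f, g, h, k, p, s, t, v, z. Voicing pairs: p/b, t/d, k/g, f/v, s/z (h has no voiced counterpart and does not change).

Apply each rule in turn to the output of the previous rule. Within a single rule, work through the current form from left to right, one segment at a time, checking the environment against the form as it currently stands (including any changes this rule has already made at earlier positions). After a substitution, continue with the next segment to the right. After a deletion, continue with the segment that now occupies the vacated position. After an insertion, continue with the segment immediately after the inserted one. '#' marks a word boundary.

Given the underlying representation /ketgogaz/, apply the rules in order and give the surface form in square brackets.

Rule 1 Word-Final Devoicing: [ketgogaz] → [ketgogas]
Rule 2 Velar Palatalization: [ketgogas] → [tetgogas]
Rule 3 Progressive Voicing Assimilation: [tetgogas] → [tetkogas]

[tetkogas]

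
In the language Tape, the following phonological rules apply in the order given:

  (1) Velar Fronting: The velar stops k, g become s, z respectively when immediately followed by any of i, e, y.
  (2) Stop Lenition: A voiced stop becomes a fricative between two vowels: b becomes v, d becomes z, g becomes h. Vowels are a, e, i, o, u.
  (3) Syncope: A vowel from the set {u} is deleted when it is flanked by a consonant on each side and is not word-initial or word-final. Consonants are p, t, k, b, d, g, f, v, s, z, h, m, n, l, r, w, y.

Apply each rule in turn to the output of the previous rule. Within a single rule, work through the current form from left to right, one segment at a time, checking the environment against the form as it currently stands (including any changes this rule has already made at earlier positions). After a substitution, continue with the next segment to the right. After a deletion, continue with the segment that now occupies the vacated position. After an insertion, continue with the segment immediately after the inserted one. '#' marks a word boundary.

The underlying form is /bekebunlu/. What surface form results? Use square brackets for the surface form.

[besevnlu]

(1) Velar Fronting: [bekebunlu] → [besebunlu]
(2) Stop Lenition: [besebunlu] → [besevunlu]
(3) Syncope: [besevunlu] → [besevnlu]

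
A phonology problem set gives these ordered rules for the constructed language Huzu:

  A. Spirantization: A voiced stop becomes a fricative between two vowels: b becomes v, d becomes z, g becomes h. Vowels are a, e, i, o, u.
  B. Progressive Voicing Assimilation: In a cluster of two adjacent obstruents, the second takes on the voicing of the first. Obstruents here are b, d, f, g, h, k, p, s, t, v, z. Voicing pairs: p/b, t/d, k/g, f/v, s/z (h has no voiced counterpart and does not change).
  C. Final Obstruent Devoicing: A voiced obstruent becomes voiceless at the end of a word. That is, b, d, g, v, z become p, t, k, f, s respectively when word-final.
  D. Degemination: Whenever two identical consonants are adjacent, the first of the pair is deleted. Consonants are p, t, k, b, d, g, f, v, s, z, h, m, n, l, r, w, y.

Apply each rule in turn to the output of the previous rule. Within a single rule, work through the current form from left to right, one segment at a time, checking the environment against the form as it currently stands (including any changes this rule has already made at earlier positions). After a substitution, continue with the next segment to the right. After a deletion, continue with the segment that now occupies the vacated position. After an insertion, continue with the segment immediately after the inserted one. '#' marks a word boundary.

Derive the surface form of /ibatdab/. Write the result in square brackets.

[ivatap]

A Spirantization: [ibatdab] → [ivatdab]
B Progressive Voicing Assimilation: [ivatdab] → [ivattab]
C Final Obstruent Devoicing: [ivattab] → [ivattap]
D Degemination: [ivattap] → [ivatap]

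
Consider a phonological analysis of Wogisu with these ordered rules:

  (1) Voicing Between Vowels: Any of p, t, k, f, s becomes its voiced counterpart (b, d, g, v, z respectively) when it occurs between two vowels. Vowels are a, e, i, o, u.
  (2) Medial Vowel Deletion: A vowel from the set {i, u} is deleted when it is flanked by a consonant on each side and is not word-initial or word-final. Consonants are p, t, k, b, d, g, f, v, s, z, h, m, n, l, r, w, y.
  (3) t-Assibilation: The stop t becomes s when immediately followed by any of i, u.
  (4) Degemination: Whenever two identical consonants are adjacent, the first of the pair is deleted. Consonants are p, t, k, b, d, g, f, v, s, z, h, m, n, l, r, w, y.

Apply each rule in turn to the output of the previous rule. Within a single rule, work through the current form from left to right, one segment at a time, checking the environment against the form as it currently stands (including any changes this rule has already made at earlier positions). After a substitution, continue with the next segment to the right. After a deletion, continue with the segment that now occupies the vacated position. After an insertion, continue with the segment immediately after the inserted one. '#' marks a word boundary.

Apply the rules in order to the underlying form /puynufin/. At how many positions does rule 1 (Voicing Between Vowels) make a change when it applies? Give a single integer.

(1) Voicing Between Vowels: [puynufin] → [puynuvin]
(2) Medial Vowel Deletion: [puynuvin] → [pynvn]
(3) t-Assibilation: no change — [pynvn]
(4) Degemination: no change — [pynvn]
Rule 1 changed 1 position(s).

1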